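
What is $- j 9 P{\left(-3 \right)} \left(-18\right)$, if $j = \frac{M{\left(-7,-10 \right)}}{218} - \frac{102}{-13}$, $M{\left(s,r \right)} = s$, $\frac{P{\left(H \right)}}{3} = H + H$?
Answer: $- \frac{32287410}{1417} \approx -22786.0$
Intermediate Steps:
$P{\left(H \right)} = 6 H$ ($P{\left(H \right)} = 3 \left(H + H\right) = 3 \cdot 2 H = 6 H$)
$j = \frac{22145}{2834}$ ($j = - \frac{7}{218} - \frac{102}{-13} = \left(-7\right) \frac{1}{218} - - \frac{102}{13} = - \frac{7}{218} + \frac{102}{13} = \frac{22145}{2834} \approx 7.814$)
$- j 9 P{\left(-3 \right)} \left(-18\right) = - \frac{22145 \cdot 9 \cdot 6 \left(-3\right) \left(-18\right)}{2834} = - \frac{22145 \cdot 9 \left(-18\right) \left(-18\right)}{2834} = - \frac{22145 \left(\left(-162\right) \left(-18\right)\right)}{2834} = - \frac{22145 \cdot 2916}{2834} = \left(-1\right) \frac{32287410}{1417} = - \frac{32287410}{1417}$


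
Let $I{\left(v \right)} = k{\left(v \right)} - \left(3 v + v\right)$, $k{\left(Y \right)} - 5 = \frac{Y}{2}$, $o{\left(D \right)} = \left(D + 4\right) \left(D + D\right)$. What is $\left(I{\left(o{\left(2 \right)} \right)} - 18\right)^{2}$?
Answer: $9409$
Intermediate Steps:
$o{\left(D \right)} = 2 D \left(4 + D\right)$ ($o{\left(D \right)} = \left(4 + D\right) 2 D = 2 D \left(4 + D\right)$)
$k{\left(Y \right)} = 5 + \frac{Y}{2}$
$I{\left(v \right)} = 5 - \frac{7 v}{2}$ ($I{\left(v \right)} = \left(5 + \frac{v}{2}\right) - \left(3 v + v\right) = \left(5 + \frac{v}{2}\right) - 4 v = 5 - \frac{7 v}{2}$)
$\left(I{\left(o{\left(2 \right)} \right)} - 18\right)^{2} = \left(\left(5 - \frac{7 \cdot 2 \cdot 2 \left(4 + 2\right)}{2}\right) - 18\right)^{2} = \left(\left(5 - \frac{7 \cdot 2 \cdot 2 \cdot 6}{2}\right) - 18\right)^{2} = \left(\left(5 - 84\right) - 18\right)^{2} = \left(-79 - 18\right)^{2} = \left(-97\right)^{2} = 9409$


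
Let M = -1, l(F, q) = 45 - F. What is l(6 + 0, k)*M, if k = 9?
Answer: -39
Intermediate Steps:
l(6 + 0, k)*M = (45 - (6 + 0))*(-1) = (45 - 1*6)*(-1) = (45 - 6)*(-1) = 39*(-1) = -39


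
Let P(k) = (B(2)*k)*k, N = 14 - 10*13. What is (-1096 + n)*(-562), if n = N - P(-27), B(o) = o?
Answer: 1500540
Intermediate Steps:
N = -116 (N = 14 - 130 = -116)
P(k) = 2*k² (P(k) = (2*k)*k = 2*k²)
n = -1574 (n = -116 - 2*(-27)² = -116 - 2*729 = -116 - 1*1458 = -116 - 1458 = -1574)
(-1096 + n)*(-562) = (-1096 - 1574)*(-562) = -2670*(-562) = 1500540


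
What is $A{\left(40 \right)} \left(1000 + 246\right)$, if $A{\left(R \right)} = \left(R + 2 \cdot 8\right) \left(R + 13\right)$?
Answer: $3698128$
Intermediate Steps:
$A{\left(R \right)} = \left(13 + R\right) \left(16 + R\right)$ ($A{\left(R \right)} = \left(R + 16\right) \left(13 + R\right) = \left(16 + R\right) \left(13 + R\right) = \left(13 + R\right) \left(16 + R\right)$)
$A{\left(40 \right)} \left(1000 + 246\right) = \left(208 + 40^{2} + 29 \cdot 40\right) \left(1000 + 246\right) = \left(208 + 1600 + 1160\right) 1246 = 2968 \cdot 1246 = 3698128$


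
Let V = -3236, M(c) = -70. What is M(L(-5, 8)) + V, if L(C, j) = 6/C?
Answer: -3306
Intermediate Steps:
M(L(-5, 8)) + V = -70 - 3236 = -3306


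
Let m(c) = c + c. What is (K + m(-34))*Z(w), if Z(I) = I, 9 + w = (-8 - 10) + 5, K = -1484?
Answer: 34144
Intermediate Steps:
m(c) = 2*c
w = -22 (w = -9 + ((-8 - 10) + 5) = -9 + (-18 + 5) = -9 - 13 = -22)
(K + m(-34))*Z(w) = (-1484 + 2*(-34))*(-22) = (-1484 - 68)*(-22) = -1552*(-22) = 34144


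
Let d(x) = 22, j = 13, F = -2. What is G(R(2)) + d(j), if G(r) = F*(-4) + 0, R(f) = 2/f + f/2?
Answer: 30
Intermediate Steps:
R(f) = f/2 + 2/f (R(f) = 2/f + f*(½) = 2/f + f/2 = f/2 + 2/f)
G(r) = 8 (G(r) = -2*(-4) + 0 = 8 + 0 = 8)
G(R(2)) + d(j) = 8 + 22 = 30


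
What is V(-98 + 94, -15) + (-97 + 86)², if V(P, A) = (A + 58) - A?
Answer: 179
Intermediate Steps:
V(P, A) = 58 (V(P, A) = (58 + A) - A = 58)
V(-98 + 94, -15) + (-97 + 86)² = 58 + (-97 + 86)² = 58 + (-11)² = 58 + 121 = 179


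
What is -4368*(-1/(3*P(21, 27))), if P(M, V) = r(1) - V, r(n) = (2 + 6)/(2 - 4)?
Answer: -1456/31 ≈ -46.968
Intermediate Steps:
r(n) = -4 (r(n) = 8/(-2) = 8*(-½) = -4)
P(M, V) = -4 - V
-4368*(-1/(3*P(21, 27))) = -4368*(-1/(3*(-4 - 1*27))) = -4368*(-1/(3*(-4 - 27))) = -4368/((-31*(-3))) = -4368/93 = -4368*1/93 = -1456/31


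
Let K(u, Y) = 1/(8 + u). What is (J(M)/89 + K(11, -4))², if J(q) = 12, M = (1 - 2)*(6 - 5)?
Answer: 100489/2859481 ≈ 0.035142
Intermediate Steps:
M = -1 (M = -1*1 = -1)
(J(M)/89 + K(11, -4))² = (12/89 + 1/(8 + 11))² = (12*(1/89) + 1/19)² = (12/89 + 1/19)² = (317/1691)² = 100489/2859481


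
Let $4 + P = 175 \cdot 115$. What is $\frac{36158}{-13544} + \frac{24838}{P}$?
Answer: $- \frac{195564623}{136259412} \approx -1.4352$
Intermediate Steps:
$P = 20121$ ($P = -4 + 175 \cdot 115 = -4 + 20125 = 20121$)
$\frac{36158}{-13544} + \frac{24838}{P} = \frac{36158}{-13544} + \frac{24838}{20121} = 36158 \left(- \frac{1}{13544}\right) + 24838 \cdot \frac{1}{20121} = - \frac{18079}{6772} + \frac{24838}{20121} = - \frac{195564623}{136259412}$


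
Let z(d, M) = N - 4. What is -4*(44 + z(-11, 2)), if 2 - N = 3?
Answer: -156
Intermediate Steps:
N = -1 (N = 2 - 1*3 = 2 - 3 = -1)
z(d, M) = -5 (z(d, M) = -1 - 4 = -5)
-4*(44 + z(-11, 2)) = -4*(44 - 5) = -4*39 = -156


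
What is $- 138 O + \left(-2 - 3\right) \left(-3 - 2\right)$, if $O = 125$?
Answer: $-17225$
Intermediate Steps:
$- 138 O + \left(-2 - 3\right) \left(-3 - 2\right) = \left(-138\right) 125 + \left(-2 - 3\right) \left(-3 - 2\right) = -17250 - 5 \left(-3 - 2\right) = -17250 - -25 = -17250 + 25 = -17225$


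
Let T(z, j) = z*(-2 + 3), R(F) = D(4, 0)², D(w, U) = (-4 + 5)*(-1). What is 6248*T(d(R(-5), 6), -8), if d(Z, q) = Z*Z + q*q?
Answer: 231176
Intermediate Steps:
D(w, U) = -1 (D(w, U) = 1*(-1) = -1)
R(F) = 1 (R(F) = (-1)² = 1)
d(Z, q) = Z² + q²
T(z, j) = z (T(z, j) = z*1 = z)
6248*T(d(R(-5), 6), -8) = 6248*(1² + 6²) = 6248*(1 + 36) = 6248*37 = 231176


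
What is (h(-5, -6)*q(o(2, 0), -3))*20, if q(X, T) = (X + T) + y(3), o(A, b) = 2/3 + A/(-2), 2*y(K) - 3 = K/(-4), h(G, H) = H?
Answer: 265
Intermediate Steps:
y(K) = 3/2 - K/8 (y(K) = 3/2 + (K/(-4))/2 = 3/2 + (K*(-¼))/2 = 3/2 + (-K/4)/2 = 3/2 - K/8)
o(A, b) = ⅔ - A/2 (o(A, b) = 2*(⅓) + A*(-½) = ⅔ - A/2)
q(X, T) = 9/8 + T + X (q(X, T) = (X + T) + (3/2 - ⅛*3) = (T + X) + (3/2 - 3/8) = (T + X) + 9/8 = 9/8 + T + X)
(h(-5, -6)*q(o(2, 0), -3))*20 = -6*(9/8 - 3 + (⅔ - ½*2))*20 = -6*(9/8 - 3 + (⅔ - 1))*20 = -6*(9/8 - 3 - ⅓)*20 = -6*(-53/24)*20 = (53/4)*20 = 265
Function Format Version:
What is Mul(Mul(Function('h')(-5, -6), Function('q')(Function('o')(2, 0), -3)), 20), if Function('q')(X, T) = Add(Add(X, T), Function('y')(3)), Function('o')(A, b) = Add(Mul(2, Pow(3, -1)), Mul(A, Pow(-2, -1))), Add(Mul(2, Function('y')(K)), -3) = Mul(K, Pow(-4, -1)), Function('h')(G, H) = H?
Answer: 265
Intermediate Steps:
Function('y')(K) = Add(Rational(3, 2), Mul(Rational(-1, 8), K)) (Function('y')(K) = Add(Rational(3, 2), Mul(Rational(1, 2), Mul(K, Pow(-4, -1)))) = Add(Rational(3, 2), Mul(Rational(1, 2), Mul(K, Rational(-1, 4)))) = Add(Rational(3, 2), Mul(Rational(1, 2), Mul(Rational(-1, 4), K))) = Add(Rational(3, 2), Mul(Rational(-1, 8), K)))
Function('o')(A, b) = Add(Rational(2, 3), Mul(Rational(-1, 2), A)) (Function('o')(A, b) = Add(Mul(2, Rational(1, 3)), Mul(A, Rational(-1, 2))) = Add(Rational(2, 3), Mul(Rational(-1, 2), A)))
Function('q')(X, T) = Add(Rational(9, 8), T, X) (Function('q')(X, T) = Add(Add(X, T), Add(Rational(3, 2), Mul(Rational(-1, 8), 3))) = Add(Add(T, X), Add(Rational(3, 2), Rational(-3, 8))) = Add(Add(T, X), Rational(9, 8)) = Add(Rational(9, 8), T, X))
Mul(Mul(Function('h')(-5, -6), Function('q')(Function('o')(2, 0), -3)), 20) = Mul(Mul(-6, Add(Rational(9, 8), -3, Add(Rational(2, 3), Mul(Rational(-1, 2), 2)))), 20) = Mul(Mul(-6, Add(Rational(9, 8), -3, Add(Rational(2, 3), -1))), 20) = Mul(Mul(-6, Add(Rational(9, 8), -3, Rational(-1, 3))), 20) = Mul(Mul(-6, Rational(-53, 24)), 20) = Mul(Rational(53, 4), 20) = 265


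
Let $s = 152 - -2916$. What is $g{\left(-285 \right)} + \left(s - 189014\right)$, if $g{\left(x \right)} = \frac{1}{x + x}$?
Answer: $- \frac{105989221}{570} \approx -1.8595 \cdot 10^{5}$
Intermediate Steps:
$g{\left(x \right)} = \frac{1}{2 x}$
$s = 3068$ ($s = 152 + 2916 = 3068$)
$g{\left(-285 \right)} + \left(s - 189014\right) = \frac{1}{2 \left(-285\right)} + \left(3068 - 189014\right) = \frac{1}{2} \left(- \frac{1}{285}\right) + \left(3068 - 189014\right) = - \frac{1}{570} - 185946 = - \frac{105989221}{570}$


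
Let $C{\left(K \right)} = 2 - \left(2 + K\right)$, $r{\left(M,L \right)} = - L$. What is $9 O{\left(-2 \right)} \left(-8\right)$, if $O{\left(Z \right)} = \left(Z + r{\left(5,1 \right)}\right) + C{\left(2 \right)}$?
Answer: $360$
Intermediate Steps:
$C{\left(K \right)} = - K$ ($C{\left(K \right)} = 2 - \left(2 + K\right) = - K$)
$O{\left(Z \right)} = -3 + Z$ ($O{\left(Z \right)} = \left(Z - 1\right) - 2 = \left(-1 + Z\right) - 2 = -3 + Z$)
$9 O{\left(-2 \right)} \left(-8\right) = 9 \left(-3 - 2\right) \left(-8\right) = 9 \left(-5\right) \left(-8\right) = \left(-45\right) \left(-8\right) = 360$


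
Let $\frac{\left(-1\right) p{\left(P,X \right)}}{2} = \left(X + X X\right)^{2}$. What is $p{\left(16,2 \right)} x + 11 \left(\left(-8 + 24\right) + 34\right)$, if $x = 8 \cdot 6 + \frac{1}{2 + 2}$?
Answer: $-2924$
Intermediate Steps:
$p{\left(P,X \right)} = - 2 \left(X + X^{2}\right)^{2}$ ($p{\left(P,X \right)} = - 2 \left(X + X X\right)^{2} = - 2 \left(X + X^{2}\right)^{2}$)
$x = \frac{193}{4}$ ($x = 48 + \frac{1}{4} = \frac{193}{4} \approx 48.25$)
$p{\left(16,2 \right)} x + 11 \left(\left(-8 + 24\right) + 34\right) = - 2 \cdot 2^{2} \left(1 + 2\right)^{2} \cdot \frac{193}{4} + 11 \left(\left(-8 + 24\right) + 34\right) = \left(-2\right) 4 \cdot 3^{2} \cdot \frac{193}{4} + 11 \left(16 + 34\right) = \left(-2\right) 4 \cdot 9 \cdot \frac{193}{4} + 11 \cdot 50 = \left(-72\right) \frac{193}{4} + 550 = -3474 + 550 = -2924$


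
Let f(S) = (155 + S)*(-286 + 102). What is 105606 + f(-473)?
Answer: 164118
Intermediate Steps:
f(S) = -28520 - 184*S (f(S) = (155 + S)*(-184) = -28520 - 184*S)
105606 + f(-473) = 105606 + (-28520 - 184*(-473)) = 105606 + (-28520 + 87032) = 105606 + 58512 = 164118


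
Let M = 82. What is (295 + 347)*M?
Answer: 52644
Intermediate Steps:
(295 + 347)*M = (295 + 347)*82 = 642*82 = 52644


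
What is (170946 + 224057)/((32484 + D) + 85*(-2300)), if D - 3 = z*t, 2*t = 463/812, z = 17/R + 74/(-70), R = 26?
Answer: -583751233520/240907301841 ≈ -2.4231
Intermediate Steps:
z = -367/910 (z = 17/26 + 74/(-70) = 17*(1/26) + 74*(-1/70) = 17/26 - 37/35 = -367/910 ≈ -0.40330)
t = 463/1624 (t = (463/812)/2 = (463*(1/812))/2 = (½)*(463/812) = 463/1624 ≈ 0.28510)
D = 4263599/1477840 (D = 3 - 367/910*463/1624 = 3 - 169921/1477840 = 4263599/1477840 ≈ 2.8850)
(170946 + 224057)/((32484 + D) + 85*(-2300)) = (170946 + 224057)/((32484 + 4263599/1477840) + 85*(-2300)) = 395003/(48010418159/1477840 - 195500) = 395003/(-240907301841/1477840) = 395003*(-1477840/240907301841) = -583751233520/240907301841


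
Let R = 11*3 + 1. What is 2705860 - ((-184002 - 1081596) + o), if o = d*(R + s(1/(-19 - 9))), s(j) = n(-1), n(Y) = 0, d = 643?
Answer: 3949596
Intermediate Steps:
R = 34 (R = 33 + 1 = 34)
s(j) = 0
o = 21862 (o = 643*(34 + 0) = 643*34 = 21862)
2705860 - ((-184002 - 1081596) + o) = 2705860 - ((-184002 - 1081596) + 21862) = 2705860 - (-1265598 + 21862) = 2705860 - 1*(-1243736) = 2705860 + 1243736 = 3949596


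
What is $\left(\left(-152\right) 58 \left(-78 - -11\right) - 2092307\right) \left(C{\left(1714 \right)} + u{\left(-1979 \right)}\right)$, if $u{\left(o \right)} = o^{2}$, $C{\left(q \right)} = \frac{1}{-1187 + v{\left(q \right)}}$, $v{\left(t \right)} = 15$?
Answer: $- \frac{6892608039071385}{1172} \approx -5.8811 \cdot 10^{12}$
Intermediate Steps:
$C{\left(q \right)} = - \frac{1}{1172}$ ($C{\left(q \right)} = \frac{1}{-1187 + 15} = \frac{1}{-1172} = - \frac{1}{1172}$)
$\left(\left(-152\right) 58 \left(-78 - -11\right) - 2092307\right) \left(C{\left(1714 \right)} + u{\left(-1979 \right)}\right) = \left(\left(-152\right) 58 \left(-78 - -11\right) - 2092307\right) \left(- \frac{1}{1172} + \left(-1979\right)^{2}\right) = \left(- 8816 \left(-78 + 11\right) - 2092307\right) \left(- \frac{1}{1172} + 3916441\right) = \left(\left(-8816\right) \left(-67\right) - 2092307\right) \frac{4590068851}{1172} = \left(590672 - 2092307\right) \frac{4590068851}{1172} = \left(-1501635\right) \frac{4590068851}{1172} = - \frac{6892608039071385}{1172}$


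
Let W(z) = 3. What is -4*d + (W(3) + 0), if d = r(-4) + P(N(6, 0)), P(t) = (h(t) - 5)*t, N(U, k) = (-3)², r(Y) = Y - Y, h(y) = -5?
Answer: 363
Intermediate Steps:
r(Y) = 0
N(U, k) = 9
P(t) = -10*t (P(t) = (-5 - 5)*t = -10*t)
d = -90 (d = 0 - 10*9 = 0 - 90 = -90)
-4*d + (W(3) + 0) = -4*(-90) + (3 + 0) = 360 + 3 = 363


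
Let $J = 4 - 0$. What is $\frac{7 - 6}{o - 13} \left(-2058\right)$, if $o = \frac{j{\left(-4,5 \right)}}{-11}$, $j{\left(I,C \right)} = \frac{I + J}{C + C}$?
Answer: $\frac{2058}{13} \approx 158.31$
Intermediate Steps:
$J = 4$ ($J = 4 + 0 = 4$)
$j{\left(I,C \right)} = \frac{4 + I}{2 C}$ ($j{\left(I,C \right)} = \frac{I + 4}{C + C} = \frac{4 + I}{2 C}$)
$o = 0$ ($o = \frac{\frac{1}{2} \cdot \frac{1}{5} \left(4 - 4\right)}{-11} = \frac{1}{2} \cdot \frac{1}{5} \cdot 0 \left(- \frac{1}{11}\right) = 0 \left(- \frac{1}{11}\right) = 0$)
$\frac{7 - 6}{o - 13} \left(-2058\right) = \frac{7 - 6}{0 - 13} \left(-2058\right) = 1 \frac{1}{0 - 13} \left(-2058\right) = 1 \frac{1}{-13} \left(-2058\right) = 1 \left(- \frac{1}{13}\right) \left(-2058\right) = \left(- \frac{1}{13}\right) \left(-2058\right) = \frac{2058}{13}$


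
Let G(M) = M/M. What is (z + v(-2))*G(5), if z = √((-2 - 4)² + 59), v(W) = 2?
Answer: 2 + √95 ≈ 11.747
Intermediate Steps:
G(M) = 1
z = √95 (z = √((-6)² + 59) = √(36 + 59) = √95 ≈ 9.7468)
(z + v(-2))*G(5) = (√95 + 2)*1 = (2 + √95)*1 = 2 + √95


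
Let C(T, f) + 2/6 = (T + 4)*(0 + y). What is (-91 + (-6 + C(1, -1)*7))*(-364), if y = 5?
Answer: -82628/3 ≈ -27543.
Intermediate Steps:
C(T, f) = 59/3 + 5*T (C(T, f) = -⅓ + (T + 4)*(0 + 5) = -⅓ + (4 + T)*5 = -⅓ + (20 + 5*T) = 59/3 + 5*T)
(-91 + (-6 + C(1, -1)*7))*(-364) = (-91 + (-6 + (59/3 + 5*1)*7))*(-364) = (-91 + (-6 + (59/3 + 5)*7))*(-364) = (-91 + (-6 + (74/3)*7))*(-364) = (-91 + (-6 + 518/3))*(-364) = (-91 + 500/3)*(-364) = (227/3)*(-364) = -82628/3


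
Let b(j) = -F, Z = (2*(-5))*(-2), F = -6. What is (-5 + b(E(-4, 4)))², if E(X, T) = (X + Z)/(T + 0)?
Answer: 1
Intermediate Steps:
Z = 20 (Z = -10*(-2) = 20)
E(X, T) = (20 + X)/T (E(X, T) = (X + 20)/(T + 0) = (20 + X)/T)
b(j) = 6 (b(j) = -1*(-6) = 6)
(-5 + b(E(-4, 4)))² = (-5 + 6)² = 1² = 1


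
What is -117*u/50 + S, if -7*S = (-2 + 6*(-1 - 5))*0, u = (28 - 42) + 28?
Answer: -819/25 ≈ -32.760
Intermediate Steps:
u = 14 (u = -14 + 28 = 14)
S = 0 (S = -(-2 + 6*(-1 - 5))*0/7 = -(-2 + 6*(-6))*0/7 = -(-2 - 36)*0/7 = -(-38)*0/7 = -⅐*0 = 0)
-117*u/50 + S = -1638/50 + 0 = -117*7/25 + 0 = -819/25 + 0 = -819/25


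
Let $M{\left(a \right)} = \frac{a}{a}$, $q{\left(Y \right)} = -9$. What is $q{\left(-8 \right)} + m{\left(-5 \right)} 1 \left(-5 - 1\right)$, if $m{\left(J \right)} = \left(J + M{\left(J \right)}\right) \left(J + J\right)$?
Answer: $-249$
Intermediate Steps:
$M{\left(a \right)} = 1$
$m{\left(J \right)} = 2 J \left(1 + J\right)$ ($m{\left(J \right)} = \left(J + 1\right) \left(J + J\right) = \left(1 + J\right) 2 J = 2 J \left(1 + J\right)$)
$q{\left(-8 \right)} + m{\left(-5 \right)} 1 \left(-5 - 1\right) = -9 + 2 \left(-5\right) \left(1 - 5\right) 1 \left(-5 - 1\right) = -9 + 2 \left(-5\right) \left(-4\right) 1 \left(-6\right) = -9 + 40 \left(-6\right) = -9 - 240 = -249$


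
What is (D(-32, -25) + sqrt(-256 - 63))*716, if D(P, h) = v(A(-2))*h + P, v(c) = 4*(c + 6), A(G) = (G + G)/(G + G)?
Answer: -524112 + 716*I*sqrt(319) ≈ -5.2411e+5 + 12788.0*I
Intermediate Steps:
A(G) = 1 (A(G) = (2*G)/((2*G)) = (2*G)*(1/(2*G)) = 1)
v(c) = 24 + 4*c (v(c) = 4*(6 + c) = 24 + 4*c)
D(P, h) = P + 28*h (D(P, h) = (24 + 4*1)*h + P = (24 + 4)*h + P = 28*h + P = P + 28*h)
(D(-32, -25) + sqrt(-256 - 63))*716 = ((-32 + 28*(-25)) + sqrt(-256 - 63))*716 = ((-32 - 700) + sqrt(-319))*716 = (-732 + I*sqrt(319))*716 = -524112 + 716*I*sqrt(319)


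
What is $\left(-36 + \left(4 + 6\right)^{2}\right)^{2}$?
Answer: $4096$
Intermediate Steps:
$\left(-36 + \left(4 + 6\right)^{2}\right)^{2} = \left(-36 + 10^{2}\right)^{2} = \left(-36 + 100\right)^{2} = 64^{2} = 4096$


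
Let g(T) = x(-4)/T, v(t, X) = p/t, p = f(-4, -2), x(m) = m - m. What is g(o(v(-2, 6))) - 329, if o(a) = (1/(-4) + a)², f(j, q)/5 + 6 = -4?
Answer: -329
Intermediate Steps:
x(m) = 0
f(j, q) = -50 (f(j, q) = -30 + 5*(-4) = -30 - 20 = -50)
p = -50
v(t, X) = -50/t
o(a) = (-¼ + a)²
g(T) = 0 (g(T) = 0/T = 0)
g(o(v(-2, 6))) - 329 = 0 - 329 = -329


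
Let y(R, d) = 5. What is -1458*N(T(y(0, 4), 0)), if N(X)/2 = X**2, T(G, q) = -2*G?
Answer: -291600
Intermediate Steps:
N(X) = 2*X**2
-1458*N(T(y(0, 4), 0)) = -2916*(-2*5)**2 = -2916*(-10)**2 = -2916*100 = -1458*200 = -291600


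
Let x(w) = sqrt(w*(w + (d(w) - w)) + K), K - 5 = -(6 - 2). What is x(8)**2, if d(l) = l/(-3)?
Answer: -61/3 ≈ -20.333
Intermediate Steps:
d(l) = -l/3 (d(l) = l*(-1/3) = -l/3)
K = 1 (K = 5 - (6 - 2) = 5 - 1*4 = 5 - 4 = 1)
x(w) = sqrt(1 - w**2/3) (x(w) = sqrt(w*(w + (-w/3 - w)) + 1) = sqrt(w*(w - 4*w/3) + 1) = sqrt(w*(-w/3) + 1) = sqrt(-w**2/3 + 1) = sqrt(1 - w**2/3))
x(8)**2 = (sqrt(9 - 3*8**2)/3)**2 = (sqrt(9 - 3*64)/3)**2 = (sqrt(9 - 192)/3)**2 = (sqrt(-183)/3)**2 = ((I*sqrt(183))/3)**2 = (I*sqrt(183)/3)**2 = -61/3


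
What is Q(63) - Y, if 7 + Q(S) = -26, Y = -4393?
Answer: 4360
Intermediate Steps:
Q(S) = -33 (Q(S) = -7 - 26 = -33)
Q(63) - Y = -33 - 1*(-4393) = -33 + 4393 = 4360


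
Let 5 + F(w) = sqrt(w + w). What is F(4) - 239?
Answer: -244 + 2*sqrt(2) ≈ -241.17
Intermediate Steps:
F(w) = -5 + sqrt(2)*sqrt(w) (F(w) = -5 + sqrt(w + w) = -5 + sqrt(2*w) = -5 + sqrt(2)*sqrt(w))
F(4) - 239 = (-5 + sqrt(2)*sqrt(4)) - 239 = (-5 + sqrt(2)*2) - 239 = (-5 + 2*sqrt(2)) - 239 = -244 + 2*sqrt(2)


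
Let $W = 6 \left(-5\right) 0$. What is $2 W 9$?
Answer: $0$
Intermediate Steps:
$W = 0$ ($W = \left(-30\right) 0 = 0$)
$2 W 9 = 2 \cdot 0 \cdot 9 = 0 \cdot 9 = 0$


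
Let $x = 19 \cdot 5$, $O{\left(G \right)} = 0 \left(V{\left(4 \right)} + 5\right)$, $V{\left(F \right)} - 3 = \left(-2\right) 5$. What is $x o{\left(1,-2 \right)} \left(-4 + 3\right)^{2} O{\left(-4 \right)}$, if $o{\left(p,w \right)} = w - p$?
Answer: $0$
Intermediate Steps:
$V{\left(F \right)} = -7$ ($V{\left(F \right)} = 3 - 10 = -7$)
$O{\left(G \right)} = 0$ ($O{\left(G \right)} = 0 \left(-7 + 5\right) = 0 \left(-2\right) = 0$)
$x = 95$
$x o{\left(1,-2 \right)} \left(-4 + 3\right)^{2} O{\left(-4 \right)} = 95 \left(-2 - 1\right) \left(-4 + 3\right)^{2} \cdot 0 = 95 \left(-2 - 1\right) \left(-1\right)^{2} \cdot 0 = 95 \left(-3\right) 1 \cdot 0 = 95 \left(\left(-3\right) 0\right) = 95 \cdot 0 = 0$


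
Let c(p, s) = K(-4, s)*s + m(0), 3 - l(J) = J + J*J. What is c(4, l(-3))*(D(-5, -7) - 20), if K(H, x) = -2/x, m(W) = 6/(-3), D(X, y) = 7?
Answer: 52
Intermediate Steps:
l(J) = 3 - J - J² (l(J) = 3 - (J + J*J) = 3 - (J + J²) = 3 + (-J - J²) = 3 - J - J²)
m(W) = -2 (m(W) = 6*(-⅓) = -2)
c(p, s) = -4 (c(p, s) = (-2/s)*s - 2 = -2 - 2 = -4)
c(4, l(-3))*(D(-5, -7) - 20) = -4*(7 - 20) = -4*(-13) = 52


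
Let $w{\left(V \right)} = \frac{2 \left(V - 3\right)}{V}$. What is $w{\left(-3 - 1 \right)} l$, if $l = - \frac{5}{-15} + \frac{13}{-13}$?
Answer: $- \frac{7}{3} \approx -2.3333$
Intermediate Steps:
$w{\left(V \right)} = \frac{-6 + 2 V}{V}$ ($w{\left(V \right)} = \frac{2 \left(-3 + V\right)}{V} = \frac{-6 + 2 V}{V}$)
$l = - \frac{2}{3}$ ($l = \left(-5\right) \left(- \frac{1}{15}\right) + 13 \left(- \frac{1}{13}\right) = \frac{1}{3} - 1 = - \frac{2}{3} \approx -0.66667$)
$w{\left(-3 - 1 \right)} l = \left(2 - \frac{6}{-3 - 1}\right) \left(- \frac{2}{3}\right) = \left(2 - \frac{6}{-4}\right) \left(- \frac{2}{3}\right) = \left(2 - - \frac{3}{2}\right) \left(- \frac{2}{3}\right) = \left(2 + \frac{3}{2}\right) \left(- \frac{2}{3}\right) = \frac{7}{2} \left(- \frac{2}{3}\right) = - \frac{7}{3}$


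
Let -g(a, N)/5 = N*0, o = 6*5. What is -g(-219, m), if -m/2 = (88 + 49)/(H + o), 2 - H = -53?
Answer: 0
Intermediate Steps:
H = 55 (H = 2 - 1*(-53) = 2 + 53 = 55)
o = 30
m = -274/85 (m = -2*(88 + 49)/(55 + 30) = -274/85 ≈ -3.2235)
g(a, N) = 0 (g(a, N) = -5*N*0 = -5*0 = 0)
-g(-219, m) = -1*0 = 0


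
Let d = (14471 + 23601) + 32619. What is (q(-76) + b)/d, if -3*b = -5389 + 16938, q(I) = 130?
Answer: -11159/212073 ≈ -0.052619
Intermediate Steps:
d = 70691 (d = 38072 + 32619 = 70691)
b = -11549/3 (b = -(-5389 + 16938)/3 = -⅓*11549 = -11549/3 ≈ -3849.7)
(q(-76) + b)/d = (130 - 11549/3)/70691 = -11159/3*1/70691 = -11159/212073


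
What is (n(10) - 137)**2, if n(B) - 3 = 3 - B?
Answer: 19881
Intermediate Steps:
n(B) = 6 - B (n(B) = 3 + (3 - B) = 6 - B)
(n(10) - 137)**2 = ((6 - 1*10) - 137)**2 = ((6 - 10) - 137)**2 = (-4 - 137)**2 = (-141)**2 = 19881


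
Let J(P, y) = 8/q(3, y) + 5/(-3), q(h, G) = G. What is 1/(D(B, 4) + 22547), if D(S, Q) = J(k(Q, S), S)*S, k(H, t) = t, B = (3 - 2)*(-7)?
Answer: 3/67700 ≈ 4.4313e-5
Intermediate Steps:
B = -7 (B = 1*(-7) = -7)
J(P, y) = -5/3 + 8/y (J(P, y) = 8/y + 5/(-3) = 8/y + 5*(-⅓) = 8/y - 5/3 = -5/3 + 8/y)
D(S, Q) = S*(-5/3 + 8/S) (D(S, Q) = (-5/3 + 8/S)*S = S*(-5/3 + 8/S))
1/(D(B, 4) + 22547) = 1/((8 - 5/3*(-7)) + 22547) = 1/((8 + 35/3) + 22547) = 1/(59/3 + 22547) = 1/(67700/3) = 3/67700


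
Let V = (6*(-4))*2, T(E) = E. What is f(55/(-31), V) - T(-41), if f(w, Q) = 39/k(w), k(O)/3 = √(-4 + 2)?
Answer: 41 - 13*I*√2/2 ≈ 41.0 - 9.1924*I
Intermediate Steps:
k(O) = 3*I*√2 (k(O) = 3*√(-4 + 2) = 3*√(-2) = 3*(I*√2) = 3*I*√2)
V = -48 (V = -24*2 = -48)
f(w, Q) = -13*I*√2/2 (f(w, Q) = 39/((3*I*√2)) = 39*(-I*√2/6) = -13*I*√2/2)
f(55/(-31), V) - T(-41) = -13*I*√2/2 - 1*(-41) = -13*I*√2/2 + 41 = 41 - 13*I*√2/2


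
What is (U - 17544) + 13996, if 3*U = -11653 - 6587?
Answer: -9628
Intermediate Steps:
U = -6080 (U = (-11653 - 6587)/3 = (⅓)*(-18240) = -6080)
(U - 17544) + 13996 = (-6080 - 17544) + 13996 = -23624 + 13996 = -9628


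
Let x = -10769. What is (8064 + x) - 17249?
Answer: -19954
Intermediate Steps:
(8064 + x) - 17249 = (8064 - 10769) - 17249 = -2705 - 17249 = -19954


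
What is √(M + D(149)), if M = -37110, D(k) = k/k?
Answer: I*√37109 ≈ 192.64*I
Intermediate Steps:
D(k) = 1
√(M + D(149)) = √(-37110 + 1) = √(-37109) = I*√37109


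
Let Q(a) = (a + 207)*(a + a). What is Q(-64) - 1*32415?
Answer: -50719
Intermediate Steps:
Q(a) = 2*a*(207 + a) (Q(a) = (207 + a)*(2*a) = 2*a*(207 + a))
Q(-64) - 1*32415 = 2*(-64)*(207 - 64) - 1*32415 = 2*(-64)*143 - 32415 = -18304 - 32415 = -50719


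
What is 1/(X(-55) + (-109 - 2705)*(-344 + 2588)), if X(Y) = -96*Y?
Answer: -1/6309336 ≈ -1.5850e-7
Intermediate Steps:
1/(X(-55) + (-109 - 2705)*(-344 + 2588)) = 1/(-96*(-55) + (-109 - 2705)*(-344 + 2588)) = 1/(5280 - 2814*2244) = 1/(5280 - 6314616) = 1/(-6309336) = -1/6309336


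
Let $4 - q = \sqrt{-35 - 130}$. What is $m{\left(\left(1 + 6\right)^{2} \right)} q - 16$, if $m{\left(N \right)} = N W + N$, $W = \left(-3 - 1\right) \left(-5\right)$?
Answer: $4100 - 1029 i \sqrt{165} \approx 4100.0 - 13218.0 i$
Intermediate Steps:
$W = 20$ ($W = \left(-4\right) \left(-5\right) = 20$)
$m{\left(N \right)} = 21 N$ ($m{\left(N \right)} = N 20 + N = 20 N + N = 21 N$)
$q = 4 - i \sqrt{165}$ ($q = 4 - \sqrt{-35 - 130} = 4 - \sqrt{-165} = 4 - i \sqrt{165} \approx 4.0 - 12.845 i$)
$m{\left(\left(1 + 6\right)^{2} \right)} q - 16 = 21 \left(1 + 6\right)^{2} \left(4 - i \sqrt{165}\right) - 16 = 21 \cdot 7^{2} \left(4 - i \sqrt{165}\right) - 16 = 21 \cdot 49 \left(4 - i \sqrt{165}\right) - 16 = 1029 \left(4 - i \sqrt{165}\right) - 16 = \left(4116 - 1029 i \sqrt{165}\right) - 16 = 4100 - 1029 i \sqrt{165}$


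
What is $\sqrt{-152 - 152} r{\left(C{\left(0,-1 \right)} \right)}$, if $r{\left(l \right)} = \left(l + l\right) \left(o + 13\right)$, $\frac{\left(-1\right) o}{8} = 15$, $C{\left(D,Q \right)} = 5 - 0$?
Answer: $- 4280 i \sqrt{19} \approx - 18656.0 i$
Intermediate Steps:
$C{\left(D,Q \right)} = 5$ ($C{\left(D,Q \right)} = 5 + 0 = 5$)
$o = -120$ ($o = \left(-8\right) 15 = -120$)
$r{\left(l \right)} = - 214 l$ ($r{\left(l \right)} = \left(l + l\right) \left(-120 + 13\right) = 2 l \left(-107\right) = - 214 l$)
$\sqrt{-152 - 152} r{\left(C{\left(0,-1 \right)} \right)} = \sqrt{-152 - 152} \left(\left(-214\right) 5\right) = \sqrt{-304} \left(-1070\right) = 4 i \sqrt{19} \left(-1070\right) = - 4280 i \sqrt{19}$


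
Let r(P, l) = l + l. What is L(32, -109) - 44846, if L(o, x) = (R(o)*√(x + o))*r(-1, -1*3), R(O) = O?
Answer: -44846 - 192*I*√77 ≈ -44846.0 - 1684.8*I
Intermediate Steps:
r(P, l) = 2*l
L(o, x) = -6*o*√(o + x) (L(o, x) = (o*√(x + o))*(2*(-1*3)) = (o*√(o + x))*(2*(-3)) = (o*√(o + x))*(-6) = -6*o*√(o + x))
L(32, -109) - 44846 = -6*32*√(32 - 109) - 44846 = -6*32*√(-77) - 44846 = -6*32*I*√77 - 44846 = -192*I*√77 - 44846 = -44846 - 192*I*√77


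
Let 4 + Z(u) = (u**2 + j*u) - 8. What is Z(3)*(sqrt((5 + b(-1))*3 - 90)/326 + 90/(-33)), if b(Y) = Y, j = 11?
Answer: -900/11 + 15*I*sqrt(78)/163 ≈ -81.818 + 0.81274*I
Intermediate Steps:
Z(u) = -12 + u**2 + 11*u (Z(u) = -4 + ((u**2 + 11*u) - 8) = -4 + (-8 + u**2 + 11*u) = -12 + u**2 + 11*u)
Z(3)*(sqrt((5 + b(-1))*3 - 90)/326 + 90/(-33)) = (-12 + 3**2 + 11*3)*(sqrt((5 - 1)*3 - 90)/326 + 90/(-33)) = (-12 + 9 + 33)*(sqrt(4*3 - 90)*(1/326) + 90*(-1/33)) = 30*(sqrt(12 - 90)*(1/326) - 30/11) = 30*(sqrt(-78)*(1/326) - 30/11) = 30*((I*sqrt(78))*(1/326) - 30/11) = 30*(I*sqrt(78)/326 - 30/11) = 30*(-30/11 + I*sqrt(78)/326) = -900/11 + 15*I*sqrt(78)/163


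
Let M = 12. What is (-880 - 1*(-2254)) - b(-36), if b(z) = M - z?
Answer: 1326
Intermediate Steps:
b(z) = 12 - z
(-880 - 1*(-2254)) - b(-36) = (-880 - 1*(-2254)) - (12 - 1*(-36)) = (-880 + 2254) - (12 + 36) = 1374 - 1*48 = 1374 - 48 = 1326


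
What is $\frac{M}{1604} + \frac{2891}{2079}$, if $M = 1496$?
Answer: $\frac{276691}{119097} \approx 2.3232$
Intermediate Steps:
$\frac{M}{1604} + \frac{2891}{2079} = \frac{1496}{1604} + \frac{2891}{2079} = 1496 \cdot \frac{1}{1604} + 2891 \cdot \frac{1}{2079} = \frac{374}{401} + \frac{413}{297} = \frac{276691}{119097}$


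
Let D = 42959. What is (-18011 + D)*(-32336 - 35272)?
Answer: -1686684384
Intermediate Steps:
(-18011 + D)*(-32336 - 35272) = (-18011 + 42959)*(-32336 - 35272) = 24948*(-67608) = -1686684384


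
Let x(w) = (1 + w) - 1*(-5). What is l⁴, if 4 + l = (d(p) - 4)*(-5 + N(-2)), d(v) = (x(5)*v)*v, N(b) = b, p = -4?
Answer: 2129451421696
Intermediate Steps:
x(w) = 6 + w (x(w) = (1 + w) + 5 = 6 + w)
d(v) = 11*v² (d(v) = ((6 + 5)*v)*v = (11*v)*v = 11*v²)
l = -1208 (l = -4 + (11*(-4)² - 4)*(-5 - 2) = -4 + (11*16 - 4)*(-7) = -4 + (176 - 4)*(-7) = -4 + 172*(-7) = -4 - 1204 = -1208)
l⁴ = (-1208)⁴ = 2129451421696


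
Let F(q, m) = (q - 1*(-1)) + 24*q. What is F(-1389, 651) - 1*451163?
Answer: -485887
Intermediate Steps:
F(q, m) = 1 + 25*q (F(q, m) = (q + 1) + 24*q = (1 + q) + 24*q = 1 + 25*q)
F(-1389, 651) - 1*451163 = (1 + 25*(-1389)) - 1*451163 = (1 - 34725) - 451163 = -34724 - 451163 = -485887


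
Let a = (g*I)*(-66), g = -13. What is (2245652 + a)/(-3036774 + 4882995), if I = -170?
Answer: 2099792/1846221 ≈ 1.1373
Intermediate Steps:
a = -145860 (a = -13*(-170)*(-66) = 2210*(-66) = -145860)
(2245652 + a)/(-3036774 + 4882995) = (2245652 - 145860)/(-3036774 + 4882995) = 2099792/1846221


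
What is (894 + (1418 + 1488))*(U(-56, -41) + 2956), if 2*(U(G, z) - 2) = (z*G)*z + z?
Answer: -167695900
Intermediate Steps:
U(G, z) = 2 + z/2 + G*z²/2 (U(G, z) = 2 + ((z*G)*z + z)/2 = 2 + ((G*z)*z + z)/2 = 2 + (G*z² + z)/2 = 2 + (z + G*z²)/2 = 2 + (z/2 + G*z²/2) = 2 + z/2 + G*z²/2)
(894 + (1418 + 1488))*(U(-56, -41) + 2956) = (894 + (1418 + 1488))*((2 + (½)*(-41) + (½)*(-56)*(-41)²) + 2956) = (894 + 2906)*((2 - 41/2 + (½)*(-56)*1681) + 2956) = 3800*((2 - 41/2 - 47068) + 2956) = 3800*(-94173/2 + 2956) = 3800*(-88261/2) = -167695900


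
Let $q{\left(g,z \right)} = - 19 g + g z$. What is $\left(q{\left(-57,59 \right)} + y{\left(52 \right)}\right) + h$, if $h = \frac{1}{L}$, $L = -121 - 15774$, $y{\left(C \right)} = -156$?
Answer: $- \frac{38720221}{15895} \approx -2436.0$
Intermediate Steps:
$L = -15895$
$h = - \frac{1}{15895}$ ($h = \frac{1}{-15895} = - \frac{1}{15895} \approx -6.2913 \cdot 10^{-5}$)
$\left(q{\left(-57,59 \right)} + y{\left(52 \right)}\right) + h = \left(- 57 \left(-19 + 59\right) - 156\right) - \frac{1}{15895} = \left(\left(-57\right) 40 - 156\right) - \frac{1}{15895} = \left(-2280 - 156\right) - \frac{1}{15895} = -2436 - \frac{1}{15895} = - \frac{38720221}{15895}$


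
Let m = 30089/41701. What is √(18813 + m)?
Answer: √32716561334402/41701 ≈ 137.16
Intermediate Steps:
m = 30089/41701 (m = 30089*(1/41701) = 30089/41701 ≈ 0.72154)
√(18813 + m) = √(18813 + 30089/41701) = √(784551002/41701) = √32716561334402/41701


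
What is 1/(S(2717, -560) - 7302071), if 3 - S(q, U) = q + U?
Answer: -1/7304225 ≈ -1.3691e-7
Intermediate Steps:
S(q, U) = 3 - U - q (S(q, U) = 3 - (q + U) = 3 - (U + q) = 3 + (-U - q) = 3 - U - q)
1/(S(2717, -560) - 7302071) = 1/((3 - 1*(-560) - 1*2717) - 7302071) = 1/((3 + 560 - 2717) - 7302071) = 1/(-2154 - 7302071) = 1/(-7304225) = -1/7304225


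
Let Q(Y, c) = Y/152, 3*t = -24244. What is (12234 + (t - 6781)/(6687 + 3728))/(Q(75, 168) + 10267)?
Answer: 58095424936/48762790455 ≈ 1.1914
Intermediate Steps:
t = -24244/3 (t = (⅓)*(-24244) = -24244/3 ≈ -8081.3)
Q(Y, c) = Y/152 (Q(Y, c) = Y*(1/152) = Y/152)
(12234 + (t - 6781)/(6687 + 3728))/(Q(75, 168) + 10267) = (12234 + (-24244/3 - 6781)/(6687 + 3728))/((1/152)*75 + 10267) = (12234 - 44587/3/10415)/(75/152 + 10267) = (12234 - 44587/3*1/10415)/(1560659/152) = (12234 - 44587/31245)*(152/1560659) = (382206743/31245)*(152/1560659) = 58095424936/48762790455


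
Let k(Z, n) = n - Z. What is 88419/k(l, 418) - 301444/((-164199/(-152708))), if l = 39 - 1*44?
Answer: -720644546945/2572451 ≈ -2.8014e+5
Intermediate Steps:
l = -5 (l = 39 - 44 = -5)
88419/k(l, 418) - 301444/((-164199/(-152708))) = 88419/(418 - 1*(-5)) - 301444/((-164199/(-152708))) = 88419/(418 + 5) - 301444/((-164199*(-1/152708))) = 88419/423 - 301444/164199/152708 = 88419*(1/423) - 301444*152708/164199 = 29473/141 - 46032910352/164199 = -720644546945/2572451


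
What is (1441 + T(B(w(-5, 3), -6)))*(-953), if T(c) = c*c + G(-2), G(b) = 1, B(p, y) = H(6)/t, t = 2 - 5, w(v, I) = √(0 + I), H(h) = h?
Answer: -1378038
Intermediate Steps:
w(v, I) = √I
t = -3
B(p, y) = -2 (B(p, y) = 6/(-3) = 6*(-⅓) = -2)
T(c) = 1 + c² (T(c) = c*c + 1 = c² + 1 = 1 + c²)
(1441 + T(B(w(-5, 3), -6)))*(-953) = (1441 + (1 + (-2)²))*(-953) = (1441 + (1 + 4))*(-953) = (1441 + 5)*(-953) = 1446*(-953) = -1378038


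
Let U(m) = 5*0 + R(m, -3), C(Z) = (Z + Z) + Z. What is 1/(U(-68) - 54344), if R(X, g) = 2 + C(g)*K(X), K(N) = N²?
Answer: -1/95958 ≈ -1.0421e-5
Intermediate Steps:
C(Z) = 3*Z (C(Z) = 2*Z + Z = 3*Z)
R(X, g) = 2 + 3*g*X² (R(X, g) = 2 + (3*g)*X² = 2 + 3*g*X²)
U(m) = 2 - 9*m² (U(m) = 5*0 + (2 + 3*(-3)*m²) = 0 + (2 - 9*m²) = 2 - 9*m²)
1/(U(-68) - 54344) = 1/((2 - 9*(-68)²) - 54344) = 1/((2 - 9*4624) - 54344) = 1/((2 - 41616) - 54344) = 1/(-41614 - 54344) = 1/(-95958) = -1/95958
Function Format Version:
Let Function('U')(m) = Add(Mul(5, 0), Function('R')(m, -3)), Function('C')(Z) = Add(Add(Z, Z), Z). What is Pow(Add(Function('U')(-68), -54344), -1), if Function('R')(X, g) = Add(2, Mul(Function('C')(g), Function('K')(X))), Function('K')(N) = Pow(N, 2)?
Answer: Rational(-1, 95958) ≈ -1.0421e-5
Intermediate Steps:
Function('C')(Z) = Mul(3, Z) (Function('C')(Z) = Add(Mul(2, Z), Z) = Mul(3, Z))
Function('R')(X, g) = Add(2, Mul(3, g, Pow(X, 2))) (Function('R')(X, g) = Add(2, Mul(Mul(3, g), Pow(X, 2))) = Add(2, Mul(3, g, Pow(X, 2))))
Function('U')(m) = Add(2, Mul(-9, Pow(m, 2))) (Function('U')(m) = Add(Mul(5, 0), Add(2, Mul(3, -3, Pow(m, 2)))) = Add(0, Add(2, Mul(-9, Pow(m, 2)))) = Add(2, Mul(-9, Pow(m, 2))))
Pow(Add(Function('U')(-68), -54344), -1) = Pow(Add(Add(2, Mul(-9, Pow(-68, 2))), -54344), -1) = Pow(Add(Add(2, Mul(-9, 4624)), -54344), -1) = Pow(Add(Add(2, -41616), -54344), -1) = Pow(Add(-41614, -54344), -1) = Pow(-95958, -1) = Rational(-1, 95958)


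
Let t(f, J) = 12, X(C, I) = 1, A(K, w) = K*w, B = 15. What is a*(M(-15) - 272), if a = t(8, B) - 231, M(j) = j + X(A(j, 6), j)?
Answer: 62634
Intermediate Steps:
M(j) = 1 + j (M(j) = j + 1 = 1 + j)
a = -219 (a = 12 - 231 = -219)
a*(M(-15) - 272) = -219*((1 - 15) - 272) = -219*(-14 - 272) = -219*(-286) = 62634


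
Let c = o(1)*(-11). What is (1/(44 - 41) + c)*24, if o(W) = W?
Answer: -256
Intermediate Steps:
c = -11 (c = 1*(-11) = -11)
(1/(44 - 41) + c)*24 = (1/(44 - 41) - 11)*24 = (1/3 - 11)*24 = (⅓ - 11)*24 = -32/3*24 = -256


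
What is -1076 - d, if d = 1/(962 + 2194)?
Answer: -3395857/3156 ≈ -1076.0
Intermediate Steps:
d = 1/3156 ≈ 0.00031686
-1076 - d = -1076 - 1*1/3156 = -1076 - 1/3156 = -3395857/3156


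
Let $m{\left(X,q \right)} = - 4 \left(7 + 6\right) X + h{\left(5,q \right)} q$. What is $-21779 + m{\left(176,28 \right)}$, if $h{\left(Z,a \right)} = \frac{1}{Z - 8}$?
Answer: $- \frac{92821}{3} \approx -30940.0$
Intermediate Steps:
$h{\left(Z,a \right)} = \frac{1}{-8 + Z}$
$m{\left(X,q \right)} = - 52 X - \frac{q}{3}$ ($m{\left(X,q \right)} = - 4 \left(7 + 6\right) X + \frac{q}{-8 + 5} = \left(-4\right) 13 X + \frac{q}{-3} = - 52 X - \frac{q}{3}$)
$-21779 + m{\left(176,28 \right)} = -21779 - \frac{27484}{3} = - \frac{92821}{3}$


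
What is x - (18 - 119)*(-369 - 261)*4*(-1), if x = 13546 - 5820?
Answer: 262246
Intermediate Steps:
x = 7726
x - (18 - 119)*(-369 - 261)*4*(-1) = 7726 - (18 - 119)*(-369 - 261)*4*(-1) = 7726 - (-101*(-630))*(-4) = 7726 - 63630*(-4) = 7726 - 1*(-254520) = 7726 + 254520 = 262246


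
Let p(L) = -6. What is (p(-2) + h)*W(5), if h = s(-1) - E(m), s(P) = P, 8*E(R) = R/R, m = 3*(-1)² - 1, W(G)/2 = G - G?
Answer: 0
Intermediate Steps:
W(G) = 0 (W(G) = 2*(G - G) = 2*0 = 0)
m = 2 (m = 3*1 - 1 = 3 - 1 = 2)
E(R) = ⅛ (E(R) = (R/R)/8 = (⅛)*1 = ⅛)
h = -9/8 (h = -1 - 1*⅛ = -1 - ⅛ = -9/8 ≈ -1.1250)
(p(-2) + h)*W(5) = (-6 - 9/8)*0 = -57/8*0 = 0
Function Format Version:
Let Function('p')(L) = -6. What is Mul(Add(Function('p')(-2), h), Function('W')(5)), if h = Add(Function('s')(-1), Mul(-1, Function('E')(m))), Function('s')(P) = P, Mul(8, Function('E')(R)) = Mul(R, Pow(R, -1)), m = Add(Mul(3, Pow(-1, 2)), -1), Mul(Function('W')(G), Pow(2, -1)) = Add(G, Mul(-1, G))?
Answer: 0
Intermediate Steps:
Function('W')(G) = 0 (Function('W')(G) = Mul(2, Add(G, Mul(-1, G))) = Mul(2, 0) = 0)
m = 2 (m = Add(Mul(3, 1), -1) = Add(3, -1) = 2)
Function('E')(R) = Rational(1, 8) (Function('E')(R) = Mul(Rational(1, 8), Mul(R, Pow(R, -1))) = Mul(Rational(1, 8), 1) = Rational(1, 8))
h = Rational(-9, 8) (h = Add(-1, Mul(-1, Rational(1, 8))) = Add(-1, Rational(-1, 8)) = Rational(-9, 8) ≈ -1.1250)
Mul(Add(Function('p')(-2), h), Function('W')(5)) = Mul(Add(-6, Rational(-9, 8)), 0) = Mul(Rational(-57, 8), 0) = 0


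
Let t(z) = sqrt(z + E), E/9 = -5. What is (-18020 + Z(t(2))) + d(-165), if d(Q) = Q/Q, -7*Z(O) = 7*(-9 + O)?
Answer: -18010 - I*sqrt(43) ≈ -18010.0 - 6.5574*I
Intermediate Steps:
E = -45 (E = 9*(-5) = -45)
t(z) = sqrt(-45 + z) (t(z) = sqrt(z - 45) = sqrt(-45 + z))
Z(O) = 9 - O (Z(O) = -(-9 + O) = -(-63 + 7*O)/7 = 9 - O)
d(Q) = 1
(-18020 + Z(t(2))) + d(-165) = (-18020 + (9 - sqrt(-45 + 2))) + 1 = (-18020 + (9 - sqrt(-43))) + 1 = (-18020 + (9 - I*sqrt(43))) + 1 = (-18011 - I*sqrt(43)) + 1 = -18010 - I*sqrt(43)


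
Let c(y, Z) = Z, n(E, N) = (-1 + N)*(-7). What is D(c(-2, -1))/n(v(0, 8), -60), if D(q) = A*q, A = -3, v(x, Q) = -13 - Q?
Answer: 3/427 ≈ 0.0070258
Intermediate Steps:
n(E, N) = 7 - 7*N
D(q) = -3*q
D(c(-2, -1))/n(v(0, 8), -60) = (-3*(-1))/(7 - 7*(-60)) = 3/(7 + 420) = 3/427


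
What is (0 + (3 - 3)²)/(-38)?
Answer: 0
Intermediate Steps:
(0 + (3 - 3)²)/(-38) = (0 + 0²)*(-1/38) = (0 + 0)*(-1/38) = 0*(-1/38) = 0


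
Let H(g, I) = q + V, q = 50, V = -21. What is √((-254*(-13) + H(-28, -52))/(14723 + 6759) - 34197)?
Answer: I*√15781034295286/21482 ≈ 184.92*I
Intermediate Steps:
H(g, I) = 29 (H(g, I) = 50 - 21 = 29)
√((-254*(-13) + H(-28, -52))/(14723 + 6759) - 34197) = √((-254*(-13) + 29)/(14723 + 6759) - 34197) = √((3302 + 29)/21482 - 34197) = √(3331*(1/21482) - 34197) = √(3331/21482 - 34197) = √(-734616623/21482) = I*√15781034295286/21482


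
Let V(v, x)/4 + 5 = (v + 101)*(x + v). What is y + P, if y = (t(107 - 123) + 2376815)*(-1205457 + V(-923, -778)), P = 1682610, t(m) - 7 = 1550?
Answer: 10434897157502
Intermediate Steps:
t(m) = 1557 (t(m) = 7 + 1550 = 1557)
V(v, x) = -20 + 4*(101 + v)*(v + x) (V(v, x) = -20 + 4*((v + 101)*(x + v)) = -20 + 4*((101 + v)*(v + x)) = -20 + 4*(101 + v)*(v + x))
y = 10434895474892 (y = (1557 + 2376815)*(-1205457 + (-20 + 4*(-923)² + 404*(-923) + 404*(-778) + 4*(-923)*(-778))) = 2378372*(-1205457 + (-20 + 4*851929 - 372892 - 314312 + 2872376)) = 2378372*(-1205457 + (-20 + 3407716 - 372892 - 314312 + 2872376)) = 2378372*(-1205457 + 5592868) = 2378372*4387411 = 10434895474892)
y + P = 10434895474892 + 1682610 = 10434897157502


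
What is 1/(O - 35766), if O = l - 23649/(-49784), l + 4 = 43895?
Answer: 49784/404518649 ≈ 0.00012307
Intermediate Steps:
l = 43891 (l = -4 + 43895 = 43891)
O = 2185093193/49784 (O = 43891 - 23649/(-49784) = 43891 - 23649*(-1/49784) = 43891 + 23649/49784 = 2185093193/49784 ≈ 43892.)
1/(O - 35766) = 1/(2185093193/49784 - 35766) = 1/(404518649/49784) = 49784/404518649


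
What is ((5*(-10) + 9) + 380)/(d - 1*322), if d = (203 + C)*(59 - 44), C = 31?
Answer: 339/3188 ≈ 0.10634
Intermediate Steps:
d = 3510 (d = (203 + 31)*(59 - 44) = 234*15 = 3510)
((5*(-10) + 9) + 380)/(d - 1*322) = ((5*(-10) + 9) + 380)/(3510 - 1*322) = ((-50 + 9) + 380)/(3510 - 322) = (-41 + 380)/3188 = 339*(1/3188) = 339/3188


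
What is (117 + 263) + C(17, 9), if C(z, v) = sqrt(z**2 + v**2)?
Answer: 380 + sqrt(370) ≈ 399.24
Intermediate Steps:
C(z, v) = sqrt(v**2 + z**2)
(117 + 263) + C(17, 9) = (117 + 263) + sqrt(9**2 + 17**2) = 380 + sqrt(81 + 289) = 380 + sqrt(370)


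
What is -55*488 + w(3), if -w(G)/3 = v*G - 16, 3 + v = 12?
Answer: -26873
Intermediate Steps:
v = 9 (v = -3 + 12 = 9)
w(G) = 48 - 27*G (w(G) = -3*(9*G - 16) = -3*(-16 + 9*G) = 48 - 27*G)
-55*488 + w(3) = -55*488 + (48 - 27*3) = -26840 + (48 - 81) = -26840 - 33 = -26873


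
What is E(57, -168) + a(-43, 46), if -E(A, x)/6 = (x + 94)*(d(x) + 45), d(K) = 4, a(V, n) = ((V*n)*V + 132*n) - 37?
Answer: 112845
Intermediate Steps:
a(V, n) = -37 + 132*n + n*V² (a(V, n) = (n*V² + 132*n) - 37 = (132*n + n*V²) - 37 = -37 + 132*n + n*V²)
E(A, x) = -27636 - 294*x (E(A, x) = -6*(x + 94)*(4 + 45) = -6*(94 + x)*49 = -6*(4606 + 49*x) = -27636 - 294*x)
E(57, -168) + a(-43, 46) = (-27636 - 294*(-168)) + (-37 + 132*46 + 46*(-43)²) = (-27636 + 49392) + (-37 + 6072 + 46*1849) = 21756 + (-37 + 6072 + 85054) = 21756 + 91089 = 112845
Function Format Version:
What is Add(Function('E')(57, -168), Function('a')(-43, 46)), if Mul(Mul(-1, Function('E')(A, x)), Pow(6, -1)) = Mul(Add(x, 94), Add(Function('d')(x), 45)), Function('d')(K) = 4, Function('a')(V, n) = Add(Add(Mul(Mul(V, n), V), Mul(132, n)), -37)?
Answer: 112845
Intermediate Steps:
Function('a')(V, n) = Add(-37, Mul(132, n), Mul(n, Pow(V, 2))) (Function('a')(V, n) = Add(Add(Mul(n, Pow(V, 2)), Mul(132, n)), -37) = Add(Add(Mul(132, n), Mul(n, Pow(V, 2))), -37) = Add(-37, Mul(132, n), Mul(n, Pow(V, 2))))
Function('E')(A, x) = Add(-27636, Mul(-294, x)) (Function('E')(A, x) = Mul(-6, Mul(Add(x, 94), Add(4, 45))) = Mul(-6, Mul(Add(94, x), 49)) = Mul(-6, Add(4606, Mul(49, x))) = Add(-27636, Mul(-294, x)))
Add(Function('E')(57, -168), Function('a')(-43, 46)) = Add(Add(-27636, Mul(-294, -168)), Add(-37, Mul(132, 46), Mul(46, Pow(-43, 2)))) = Add(Add(-27636, 49392), Add(-37, 6072, Mul(46, 1849))) = Add(21756, Add(-37, 6072, 85054)) = Add(21756, 91089) = 112845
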